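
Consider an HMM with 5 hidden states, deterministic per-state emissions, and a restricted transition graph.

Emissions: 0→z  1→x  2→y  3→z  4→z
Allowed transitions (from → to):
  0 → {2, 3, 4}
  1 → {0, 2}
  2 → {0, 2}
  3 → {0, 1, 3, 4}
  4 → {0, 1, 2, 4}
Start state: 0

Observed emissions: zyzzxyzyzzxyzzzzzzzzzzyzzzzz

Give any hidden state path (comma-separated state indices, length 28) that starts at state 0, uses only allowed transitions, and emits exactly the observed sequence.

  t0 'z' -> {0,3,4}, take 0 (start)
  t1 'y' -> {2}, take 2 (0->2 ok)
  t2 'z' -> {0,3,4}, take 0 (2->0 ok)
  t3 'z' -> {0,3,4}, take 3 (0->3 ok)
  t4 'x' -> {1}, take 1 (3->1 ok)
  t5 'y' -> {2}, take 2 (1->2 ok)
  t6 'z' -> {0,3,4}, take 0 (2->0 ok)
  t7 'y' -> {2}, take 2 (0->2 ok)
  t8 'z' -> {0,3,4}, take 0 (2->0 ok)
  t9 'z' -> {0,3,4}, take 4 (0->4 ok)
  t10 'x' -> {1}, take 1 (4->1 ok)
  t11 'y' -> {2}, take 2 (1->2 ok)
  t12 'z' -> {0,3,4}, take 0 (2->0 ok)
  t13 'z' -> {0,3,4}, take 3 (0->3 ok)
  t14 'z' -> {0,3,4}, take 3 (3->3 ok)
  t15 'z' -> {0,3,4}, take 3 (3->3 ok)
  t16 'z' -> {0,3,4}, take 3 (3->3 ok)
  t17 'z' -> {0,3,4}, take 3 (3->3 ok)
  t18 'z' -> {0,3,4}, take 4 (3->4 ok)
  t19 'z' -> {0,3,4}, take 0 (4->0 ok)
  t20 'z' -> {0,3,4}, take 3 (0->3 ok)
  t21 'z' -> {0,3,4}, take 0 (3->0 ok)
  t22 'y' -> {2}, take 2 (0->2 ok)
  t23 'z' -> {0,3,4}, take 0 (2->0 ok)
  t24 'z' -> {0,3,4}, take 3 (0->3 ok)
  t25 'z' -> {0,3,4}, take 0 (3->0 ok)
  t26 'z' -> {0,3,4}, take 4 (0->4 ok)
  t27 'z' -> {0,3,4}, take 4 (4->4 ok)

0,2,0,3,1,2,0,2,0,4,1,2,0,3,3,3,3,3,4,0,3,0,2,0,3,0,4,4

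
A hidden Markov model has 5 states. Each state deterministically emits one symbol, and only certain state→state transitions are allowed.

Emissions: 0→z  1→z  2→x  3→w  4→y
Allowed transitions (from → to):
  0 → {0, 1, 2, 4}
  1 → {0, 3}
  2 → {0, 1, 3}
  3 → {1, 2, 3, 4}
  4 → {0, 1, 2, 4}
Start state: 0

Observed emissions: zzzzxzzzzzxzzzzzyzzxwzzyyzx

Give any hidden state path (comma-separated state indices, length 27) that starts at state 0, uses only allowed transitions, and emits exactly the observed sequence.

  0: obs=z cand={0,1} pick 0 [start]
  1: obs=z cand={0,1} pick 1 [0->1 ok]
  2: obs=z cand={0,1} pick 0 [1->0 ok]
  3: obs=z cand={0,1} pick 0 [0->0 ok]
  4: obs=x cand={2} pick 2 [0->2 ok]
  5: obs=z cand={0,1} pick 0 [2->0 ok]
  6: obs=z cand={0,1} pick 1 [0->1 ok]
  7: obs=z cand={0,1} pick 0 [1->0 ok]
  8: obs=z cand={0,1} pick 1 [0->1 ok]
  9: obs=z cand={0,1} pick 0 [1->0 ok]
  10: obs=x cand={2} pick 2 [0->2 ok]
  11: obs=z cand={0,1} pick 0 [2->0 ok]
  12: obs=z cand={0,1} pick 0 [0->0 ok]
  13: obs=z cand={0,1} pick 0 [0->0 ok]
  14: obs=z cand={0,1} pick 1 [0->1 ok]
  15: obs=z cand={0,1} pick 0 [1->0 ok]
  16: obs=y cand={4} pick 4 [0->4 ok]
  17: obs=z cand={0,1} pick 1 [4->1 ok]
  18: obs=z cand={0,1} pick 0 [1->0 ok]
  19: obs=x cand={2} pick 2 [0->2 ok]
  20: obs=w cand={3} pick 3 [2->3 ok]
  21: obs=z cand={0,1} pick 1 [3->1 ok]
  22: obs=z cand={0,1} pick 0 [1->0 ok]
  23: obs=y cand={4} pick 4 [0->4 ok]
  24: obs=y cand={4} pick 4 [4->4 ok]
  25: obs=z cand={0,1} pick 0 [4->0 ok]
  26: obs=x cand={2} pick 2 [0->2 ok]

0,1,0,0,2,0,1,0,1,0,2,0,0,0,1,0,4,1,0,2,3,1,0,4,4,0,2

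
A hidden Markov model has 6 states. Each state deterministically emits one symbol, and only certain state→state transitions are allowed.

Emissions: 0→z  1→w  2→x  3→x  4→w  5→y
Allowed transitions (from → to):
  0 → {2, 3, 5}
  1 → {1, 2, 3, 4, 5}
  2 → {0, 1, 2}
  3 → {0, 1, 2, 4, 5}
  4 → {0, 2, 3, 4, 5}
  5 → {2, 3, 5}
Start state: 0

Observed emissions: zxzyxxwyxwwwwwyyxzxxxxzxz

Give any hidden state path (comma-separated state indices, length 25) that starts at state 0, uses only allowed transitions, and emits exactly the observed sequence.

  [0] z  {0}  => 0  start
  [1] x  {2,3}  => 3  0->3 ok
  [2] z  {0}  => 0  3->0 ok
  [3] y  {5}  => 5  0->5 ok
  [4] x  {2,3}  => 3  5->3 ok
  [5] x  {2,3}  => 2  3->2 ok
  [6] w  {1,4}  => 1  2->1 ok
  [7] y  {5}  => 5  1->5 ok
  [8] x  {2,3}  => 3  5->3 ok
  [9] w  {1,4}  => 1  3->1 ok
  [10] w  {1,4}  => 1  1->1 ok
  [11] w  {1,4}  => 1  1->1 ok
  [12] w  {1,4}  => 1  1->1 ok
  [13] w  {1,4}  => 4  1->4 ok
  [14] y  {5}  => 5  4->5 ok
  [15] y  {5}  => 5  5->5 ok
  [16] x  {2,3}  => 3  5->3 ok
  [17] z  {0}  => 0  3->0 ok
  [18] x  {2,3}  => 2  0->2 ok
  [19] x  {2,3}  => 2  2->2 ok
  [20] x  {2,3}  => 2  2->2 ok
  [21] x  {2,3}  => 2  2->2 ok
  [22] z  {0}  => 0  2->0 ok
  [23] x  {2,3}  => 2  0->2 ok
  [24] z  {0}  => 0  2->0 ok

0,3,0,5,3,2,1,5,3,1,1,1,1,4,5,5,3,0,2,2,2,2,0,2,0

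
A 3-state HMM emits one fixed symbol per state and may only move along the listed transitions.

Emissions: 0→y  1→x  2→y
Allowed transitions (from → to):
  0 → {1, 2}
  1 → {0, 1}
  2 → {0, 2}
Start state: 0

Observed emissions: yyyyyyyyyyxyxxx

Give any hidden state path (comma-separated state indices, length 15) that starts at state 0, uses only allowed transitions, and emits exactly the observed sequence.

0,2,2,2,2,2,0,2,2,0,1,0,1,1,1

  t0 'y' -> {0,2}, take 0 (start)
  t1 'y' -> {0,2}, take 2 (0->2 ok)
  t2 'y' -> {0,2}, take 2 (2->2 ok)
  t3 'y' -> {0,2}, take 2 (2->2 ok)
  t4 'y' -> {0,2}, take 2 (2->2 ok)
  t5 'y' -> {0,2}, take 2 (2->2 ok)
  t6 'y' -> {0,2}, take 0 (2->0 ok)
  t7 'y' -> {0,2}, take 2 (0->2 ok)
  t8 'y' -> {0,2}, take 2 (2->2 ok)
  t9 'y' -> {0,2}, take 0 (2->0 ok)
  t10 'x' -> {1}, take 1 (0->1 ok)
  t11 'y' -> {0,2}, take 0 (1->0 ok)
  t12 'x' -> {1}, take 1 (0->1 ok)
  t13 'x' -> {1}, take 1 (1->1 ok)
  t14 'x' -> {1}, take 1 (1->1 ok)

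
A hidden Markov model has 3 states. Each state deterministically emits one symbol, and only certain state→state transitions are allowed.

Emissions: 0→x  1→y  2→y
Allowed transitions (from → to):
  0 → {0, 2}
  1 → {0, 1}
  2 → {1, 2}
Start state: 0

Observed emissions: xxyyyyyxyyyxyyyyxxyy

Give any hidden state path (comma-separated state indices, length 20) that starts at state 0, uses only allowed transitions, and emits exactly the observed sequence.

  pos 0: x in {0}, choose 0; start
  pos 1: x in {0}, choose 0; 0->0 ok
  pos 2: y in {1,2}, choose 2; 0->2 ok
  pos 3: y in {1,2}, choose 2; 2->2 ok
  pos 4: y in {1,2}, choose 1; 2->1 ok
  pos 5: y in {1,2}, choose 1; 1->1 ok
  pos 6: y in {1,2}, choose 1; 1->1 ok
  pos 7: x in {0}, choose 0; 1->0 ok
  pos 8: y in {1,2}, choose 2; 0->2 ok
  pos 9: y in {1,2}, choose 2; 2->2 ok
  pos 10: y in {1,2}, choose 1; 2->1 ok
  pos 11: x in {0}, choose 0; 1->0 ok
  pos 12: y in {1,2}, choose 2; 0->2 ok
  pos 13: y in {1,2}, choose 2; 2->2 ok
  pos 14: y in {1,2}, choose 2; 2->2 ok
  pos 15: y in {1,2}, choose 1; 2->1 ok
  pos 16: x in {0}, choose 0; 1->0 ok
  pos 17: x in {0}, choose 0; 0->0 ok
  pos 18: y in {1,2}, choose 2; 0->2 ok
  pos 19: y in {1,2}, choose 2; 2->2 ok

0,0,2,2,1,1,1,0,2,2,1,0,2,2,2,1,0,0,2,2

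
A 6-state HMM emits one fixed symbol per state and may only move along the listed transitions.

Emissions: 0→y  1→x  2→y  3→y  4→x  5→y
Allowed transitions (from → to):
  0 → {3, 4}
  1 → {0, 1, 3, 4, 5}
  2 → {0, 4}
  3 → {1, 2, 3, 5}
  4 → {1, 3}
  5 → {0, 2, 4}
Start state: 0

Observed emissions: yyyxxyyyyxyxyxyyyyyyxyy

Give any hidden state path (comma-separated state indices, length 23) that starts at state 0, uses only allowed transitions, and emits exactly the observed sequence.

  pos 0: y in {0,2,3,5}, choose 0; start
  pos 1: y in {0,2,3,5}, choose 3; 0->3 ok
  pos 2: y in {0,2,3,5}, choose 5; 3->5 ok
  pos 3: x in {1,4}, choose 4; 5->4 ok
  pos 4: x in {1,4}, choose 1; 4->1 ok
  pos 5: y in {0,2,3,5}, choose 0; 1->0 ok
  pos 6: y in {0,2,3,5}, choose 3; 0->3 ok
  pos 7: y in {0,2,3,5}, choose 5; 3->5 ok
  pos 8: y in {0,2,3,5}, choose 0; 5->0 ok
  pos 9: x in {1,4}, choose 4; 0->4 ok
  pos 10: y in {0,2,3,5}, choose 3; 4->3 ok
  pos 11: x in {1,4}, choose 1; 3->1 ok
  pos 12: y in {0,2,3,5}, choose 3; 1->3 ok
  pos 13: x in {1,4}, choose 1; 3->1 ok
  pos 14: y in {0,2,3,5}, choose 3; 1->3 ok
  pos 15: y in {0,2,3,5}, choose 3; 3->3 ok
  pos 16: y in {0,2,3,5}, choose 3; 3->3 ok
  pos 17: y in {0,2,3,5}, choose 5; 3->5 ok
  pos 18: y in {0,2,3,5}, choose 0; 5->0 ok
  pos 19: y in {0,2,3,5}, choose 3; 0->3 ok
  pos 20: x in {1,4}, choose 1; 3->1 ok
  pos 21: y in {0,2,3,5}, choose 0; 1->0 ok
  pos 22: y in {0,2,3,5}, choose 3; 0->3 ok

0,3,5,4,1,0,3,5,0,4,3,1,3,1,3,3,3,5,0,3,1,0,3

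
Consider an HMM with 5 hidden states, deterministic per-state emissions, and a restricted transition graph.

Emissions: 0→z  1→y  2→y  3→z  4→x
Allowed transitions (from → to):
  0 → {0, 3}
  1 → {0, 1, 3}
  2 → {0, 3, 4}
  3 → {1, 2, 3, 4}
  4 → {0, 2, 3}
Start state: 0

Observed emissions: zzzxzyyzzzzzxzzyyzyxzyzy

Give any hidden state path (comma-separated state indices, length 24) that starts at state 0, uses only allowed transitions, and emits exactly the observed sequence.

0,0,3,4,3,1,1,0,0,0,3,3,4,3,3,1,1,3,2,4,3,1,3,2

  0: obs=z cand={0,3} pick 0 [start]
  1: obs=z cand={0,3} pick 0 [0->0 ok]
  2: obs=z cand={0,3} pick 3 [0->3 ok]
  3: obs=x cand={4} pick 4 [3->4 ok]
  4: obs=z cand={0,3} pick 3 [4->3 ok]
  5: obs=y cand={1,2} pick 1 [3->1 ok]
  6: obs=y cand={1,2} pick 1 [1->1 ok]
  7: obs=z cand={0,3} pick 0 [1->0 ok]
  8: obs=z cand={0,3} pick 0 [0->0 ok]
  9: obs=z cand={0,3} pick 0 [0->0 ok]
  10: obs=z cand={0,3} pick 3 [0->3 ok]
  11: obs=z cand={0,3} pick 3 [3->3 ok]
  12: obs=x cand={4} pick 4 [3->4 ok]
  13: obs=z cand={0,3} pick 3 [4->3 ok]
  14: obs=z cand={0,3} pick 3 [3->3 ok]
  15: obs=y cand={1,2} pick 1 [3->1 ok]
  16: obs=y cand={1,2} pick 1 [1->1 ok]
  17: obs=z cand={0,3} pick 3 [1->3 ok]
  18: obs=y cand={1,2} pick 2 [3->2 ok]
  19: obs=x cand={4} pick 4 [2->4 ok]
  20: obs=z cand={0,3} pick 3 [4->3 ok]
  21: obs=y cand={1,2} pick 1 [3->1 ok]
  22: obs=z cand={0,3} pick 3 [1->3 ok]
  23: obs=y cand={1,2} pick 2 [3->2 ok]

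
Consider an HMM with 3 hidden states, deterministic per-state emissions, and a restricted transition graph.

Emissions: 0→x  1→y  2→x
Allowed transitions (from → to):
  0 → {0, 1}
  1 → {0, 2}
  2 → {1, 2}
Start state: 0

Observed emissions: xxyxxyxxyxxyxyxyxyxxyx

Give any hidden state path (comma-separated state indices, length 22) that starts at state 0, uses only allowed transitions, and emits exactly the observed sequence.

  t0 'x' -> {0,2}, take 0 (start)
  t1 'x' -> {0,2}, take 0 (0->0 ok)
  t2 'y' -> {1}, take 1 (0->1 ok)
  t3 'x' -> {0,2}, take 0 (1->0 ok)
  t4 'x' -> {0,2}, take 0 (0->0 ok)
  t5 'y' -> {1}, take 1 (0->1 ok)
  t6 'x' -> {0,2}, take 0 (1->0 ok)
  t7 'x' -> {0,2}, take 0 (0->0 ok)
  t8 'y' -> {1}, take 1 (0->1 ok)
  t9 'x' -> {0,2}, take 0 (1->0 ok)
  t10 'x' -> {0,2}, take 0 (0->0 ok)
  t11 'y' -> {1}, take 1 (0->1 ok)
  t12 'x' -> {0,2}, take 2 (1->2 ok)
  t13 'y' -> {1}, take 1 (2->1 ok)
  t14 'x' -> {0,2}, take 2 (1->2 ok)
  t15 'y' -> {1}, take 1 (2->1 ok)
  t16 'x' -> {0,2}, take 2 (1->2 ok)
  t17 'y' -> {1}, take 1 (2->1 ok)
  t18 'x' -> {0,2}, take 2 (1->2 ok)
  t19 'x' -> {0,2}, take 2 (2->2 ok)
  t20 'y' -> {1}, take 1 (2->1 ok)
  t21 'x' -> {0,2}, take 2 (1->2 ok)

0,0,1,0,0,1,0,0,1,0,0,1,2,1,2,1,2,1,2,2,1,2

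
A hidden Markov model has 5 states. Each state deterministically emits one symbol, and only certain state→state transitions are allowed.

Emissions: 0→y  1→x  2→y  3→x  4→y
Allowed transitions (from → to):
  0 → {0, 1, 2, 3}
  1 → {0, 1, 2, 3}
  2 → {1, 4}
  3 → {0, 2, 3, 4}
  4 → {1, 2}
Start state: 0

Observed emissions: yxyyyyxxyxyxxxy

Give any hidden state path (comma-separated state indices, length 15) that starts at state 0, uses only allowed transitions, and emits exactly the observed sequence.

0,3,0,2,4,2,1,3,2,1,0,3,3,3,4

  pos 0: y in {0,2,4}, choose 0; start
  pos 1: x in {1,3}, choose 3; 0->3 ok
  pos 2: y in {0,2,4}, choose 0; 3->0 ok
  pos 3: y in {0,2,4}, choose 2; 0->2 ok
  pos 4: y in {0,2,4}, choose 4; 2->4 ok
  pos 5: y in {0,2,4}, choose 2; 4->2 ok
  pos 6: x in {1,3}, choose 1; 2->1 ok
  pos 7: x in {1,3}, choose 3; 1->3 ok
  pos 8: y in {0,2,4}, choose 2; 3->2 ok
  pos 9: x in {1,3}, choose 1; 2->1 ok
  pos 10: y in {0,2,4}, choose 0; 1->0 ok
  pos 11: x in {1,3}, choose 3; 0->3 ok
  pos 12: x in {1,3}, choose 3; 3->3 ok
  pos 13: x in {1,3}, choose 3; 3->3 ok
  pos 14: y in {0,2,4}, choose 4; 3->4 ok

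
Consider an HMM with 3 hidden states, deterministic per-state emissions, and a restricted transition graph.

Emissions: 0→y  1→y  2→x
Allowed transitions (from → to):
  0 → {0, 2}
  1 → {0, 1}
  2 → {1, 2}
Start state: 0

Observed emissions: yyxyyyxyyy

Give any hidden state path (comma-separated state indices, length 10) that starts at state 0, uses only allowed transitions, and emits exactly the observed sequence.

0,0,2,1,1,0,2,1,1,1

  pos 0: y in {0,1}, choose 0; start
  pos 1: y in {0,1}, choose 0; 0->0 ok
  pos 2: x in {2}, choose 2; 0->2 ok
  pos 3: y in {0,1}, choose 1; 2->1 ok
  pos 4: y in {0,1}, choose 1; 1->1 ok
  pos 5: y in {0,1}, choose 0; 1->0 ok
  pos 6: x in {2}, choose 2; 0->2 ok
  pos 7: y in {0,1}, choose 1; 2->1 ok
  pos 8: y in {0,1}, choose 1; 1->1 ok
  pos 9: y in {0,1}, choose 1; 1->1 ok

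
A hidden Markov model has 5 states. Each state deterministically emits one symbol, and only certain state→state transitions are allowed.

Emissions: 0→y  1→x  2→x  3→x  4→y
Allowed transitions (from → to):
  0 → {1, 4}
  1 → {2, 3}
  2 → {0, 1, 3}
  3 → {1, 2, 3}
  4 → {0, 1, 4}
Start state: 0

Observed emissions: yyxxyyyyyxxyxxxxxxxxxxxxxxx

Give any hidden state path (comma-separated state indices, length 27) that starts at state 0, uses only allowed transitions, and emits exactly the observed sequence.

0,4,1,2,0,4,4,4,4,1,2,0,1,3,2,1,2,3,1,3,2,3,2,3,1,3,3

  0: obs=y cand={0,4} pick 0 [start]
  1: obs=y cand={0,4} pick 4 [0->4 ok]
  2: obs=x cand={1,2,3} pick 1 [4->1 ok]
  3: obs=x cand={1,2,3} pick 2 [1->2 ok]
  4: obs=y cand={0,4} pick 0 [2->0 ok]
  5: obs=y cand={0,4} pick 4 [0->4 ok]
  6: obs=y cand={0,4} pick 4 [4->4 ok]
  7: obs=y cand={0,4} pick 4 [4->4 ok]
  8: obs=y cand={0,4} pick 4 [4->4 ok]
  9: obs=x cand={1,2,3} pick 1 [4->1 ok]
  10: obs=x cand={1,2,3} pick 2 [1->2 ok]
  11: obs=y cand={0,4} pick 0 [2->0 ok]
  12: obs=x cand={1,2,3} pick 1 [0->1 ok]
  13: obs=x cand={1,2,3} pick 3 [1->3 ok]
  14: obs=x cand={1,2,3} pick 2 [3->2 ok]
  15: obs=x cand={1,2,3} pick 1 [2->1 ok]
  16: obs=x cand={1,2,3} pick 2 [1->2 ok]
  17: obs=x cand={1,2,3} pick 3 [2->3 ok]
  18: obs=x cand={1,2,3} pick 1 [3->1 ok]
  19: obs=x cand={1,2,3} pick 3 [1->3 ok]
  20: obs=x cand={1,2,3} pick 2 [3->2 ok]
  21: obs=x cand={1,2,3} pick 3 [2->3 ok]
  22: obs=x cand={1,2,3} pick 2 [3->2 ok]
  23: obs=x cand={1,2,3} pick 3 [2->3 ok]
  24: obs=x cand={1,2,3} pick 1 [3->1 ok]
  25: obs=x cand={1,2,3} pick 3 [1->3 ok]
  26: obs=x cand={1,2,3} pick 3 [3->3 ok]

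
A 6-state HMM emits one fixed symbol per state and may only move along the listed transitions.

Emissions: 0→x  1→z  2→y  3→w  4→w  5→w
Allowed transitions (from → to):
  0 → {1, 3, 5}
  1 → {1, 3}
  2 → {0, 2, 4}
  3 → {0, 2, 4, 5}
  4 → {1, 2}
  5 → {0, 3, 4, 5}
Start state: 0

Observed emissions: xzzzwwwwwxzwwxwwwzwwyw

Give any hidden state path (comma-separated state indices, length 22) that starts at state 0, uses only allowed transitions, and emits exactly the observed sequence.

  0: obs=x cand={0} pick 0 [start]
  1: obs=z cand={1} pick 1 [0->1 ok]
  2: obs=z cand={1} pick 1 [1->1 ok]
  3: obs=z cand={1} pick 1 [1->1 ok]
  4: obs=w cand={3,4,5} pick 3 [1->3 ok]
  5: obs=w cand={3,4,5} pick 5 [3->5 ok]
  6: obs=w cand={3,4,5} pick 3 [5->3 ok]
  7: obs=w cand={3,4,5} pick 5 [3->5 ok]
  8: obs=w cand={3,4,5} pick 3 [5->3 ok]
  9: obs=x cand={0} pick 0 [3->0 ok]
  10: obs=z cand={1} pick 1 [0->1 ok]
  11: obs=w cand={3,4,5} pick 3 [1->3 ok]
  12: obs=w cand={3,4,5} pick 5 [3->5 ok]
  13: obs=x cand={0} pick 0 [5->0 ok]
  14: obs=w cand={3,4,5} pick 5 [0->5 ok]
  15: obs=w cand={3,4,5} pick 5 [5->5 ok]
  16: obs=w cand={3,4,5} pick 4 [5->4 ok]
  17: obs=z cand={1} pick 1 [4->1 ok]
  18: obs=w cand={3,4,5} pick 3 [1->3 ok]
  19: obs=w cand={3,4,5} pick 4 [3->4 ok]
  20: obs=y cand={2} pick 2 [4->2 ok]
  21: obs=w cand={3,4,5} pick 4 [2->4 ok]

0,1,1,1,3,5,3,5,3,0,1,3,5,0,5,5,4,1,3,4,2,4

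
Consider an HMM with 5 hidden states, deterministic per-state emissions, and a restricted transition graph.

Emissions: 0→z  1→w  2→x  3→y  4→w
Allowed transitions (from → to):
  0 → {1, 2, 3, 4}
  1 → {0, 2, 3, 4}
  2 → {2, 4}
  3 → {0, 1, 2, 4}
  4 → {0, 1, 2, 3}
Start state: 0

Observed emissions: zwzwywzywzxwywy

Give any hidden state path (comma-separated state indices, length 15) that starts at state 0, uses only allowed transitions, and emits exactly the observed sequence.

  t0 'z' -> {0}, take 0 (start)
  t1 'w' -> {1,4}, take 4 (0->4 ok)
  t2 'z' -> {0}, take 0 (4->0 ok)
  t3 'w' -> {1,4}, take 1 (0->1 ok)
  t4 'y' -> {3}, take 3 (1->3 ok)
  t5 'w' -> {1,4}, take 4 (3->4 ok)
  t6 'z' -> {0}, take 0 (4->0 ok)
  t7 'y' -> {3}, take 3 (0->3 ok)
  t8 'w' -> {1,4}, take 1 (3->1 ok)
  t9 'z' -> {0}, take 0 (1->0 ok)
  t10 'x' -> {2}, take 2 (0->2 ok)
  t11 'w' -> {1,4}, take 4 (2->4 ok)
  t12 'y' -> {3}, take 3 (4->3 ok)
  t13 'w' -> {1,4}, take 1 (3->1 ok)
  t14 'y' -> {3}, take 3 (1->3 ok)

0,4,0,1,3,4,0,3,1,0,2,4,3,1,3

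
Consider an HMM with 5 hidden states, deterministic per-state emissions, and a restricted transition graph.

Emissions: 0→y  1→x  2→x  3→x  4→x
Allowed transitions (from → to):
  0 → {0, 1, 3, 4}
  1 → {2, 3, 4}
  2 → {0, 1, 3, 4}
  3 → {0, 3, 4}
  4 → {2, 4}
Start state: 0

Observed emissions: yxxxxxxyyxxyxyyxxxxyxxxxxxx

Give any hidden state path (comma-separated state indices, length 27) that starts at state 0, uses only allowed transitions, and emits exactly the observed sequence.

  [0] y  {0}  => 0  start
  [1] x  {1,2,3,4}  => 4  0->4 ok
  [2] x  {1,2,3,4}  => 4  4->4 ok
  [3] x  {1,2,3,4}  => 4  4->4 ok
  [4] x  {1,2,3,4}  => 4  4->4 ok
  [5] x  {1,2,3,4}  => 4  4->4 ok
  [6] x  {1,2,3,4}  => 2  4->2 ok
  [7] y  {0}  => 0  2->0 ok
  [8] y  {0}  => 0  0->0 ok
  [9] x  {1,2,3,4}  => 3  0->3 ok
  [10] x  {1,2,3,4}  => 3  3->3 ok
  [11] y  {0}  => 0  3->0 ok
  [12] x  {1,2,3,4}  => 3  0->3 ok
  [13] y  {0}  => 0  3->0 ok
  [14] y  {0}  => 0  0->0 ok
  [15] x  {1,2,3,4}  => 4  0->4 ok
  [16] x  {1,2,3,4}  => 4  4->4 ok
  [17] x  {1,2,3,4}  => 2  4->2 ok
  [18] x  {1,2,3,4}  => 3  2->3 ok
  [19] y  {0}  => 0  3->0 ok
  [20] x  {1,2,3,4}  => 1  0->1 ok
  [21] x  {1,2,3,4}  => 2  1->2 ok
  [22] x  {1,2,3,4}  => 1  2->1 ok
  [23] x  {1,2,3,4}  => 4  1->4 ok
  [24] x  {1,2,3,4}  => 2  4->2 ok
  [25] x  {1,2,3,4}  => 3  2->3 ok
  [26] x  {1,2,3,4}  => 3  3->3 ok

0,4,4,4,4,4,2,0,0,3,3,0,3,0,0,4,4,2,3,0,1,2,1,4,2,3,3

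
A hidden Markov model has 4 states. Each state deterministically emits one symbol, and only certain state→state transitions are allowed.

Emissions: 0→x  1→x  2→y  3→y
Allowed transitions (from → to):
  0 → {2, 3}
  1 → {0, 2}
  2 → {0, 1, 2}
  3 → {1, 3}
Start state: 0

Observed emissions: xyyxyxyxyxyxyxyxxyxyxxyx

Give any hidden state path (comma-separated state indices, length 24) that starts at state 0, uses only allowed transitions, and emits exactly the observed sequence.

  pos 0: x in {0,1}, choose 0; start
  pos 1: y in {2,3}, choose 2; 0->2 ok
  pos 2: y in {2,3}, choose 2; 2->2 ok
  pos 3: x in {0,1}, choose 1; 2->1 ok
  pos 4: y in {2,3}, choose 2; 1->2 ok
  pos 5: x in {0,1}, choose 0; 2->0 ok
  pos 6: y in {2,3}, choose 3; 0->3 ok
  pos 7: x in {0,1}, choose 1; 3->1 ok
  pos 8: y in {2,3}, choose 2; 1->2 ok
  pos 9: x in {0,1}, choose 1; 2->1 ok
  pos 10: y in {2,3}, choose 2; 1->2 ok
  pos 11: x in {0,1}, choose 0; 2->0 ok
  pos 12: y in {2,3}, choose 3; 0->3 ok
  pos 13: x in {0,1}, choose 1; 3->1 ok
  pos 14: y in {2,3}, choose 2; 1->2 ok
  pos 15: x in {0,1}, choose 1; 2->1 ok
  pos 16: x in {0,1}, choose 0; 1->0 ok
  pos 17: y in {2,3}, choose 2; 0->2 ok
  pos 18: x in {0,1}, choose 1; 2->1 ok
  pos 19: y in {2,3}, choose 2; 1->2 ok
  pos 20: x in {0,1}, choose 1; 2->1 ok
  pos 21: x in {0,1}, choose 0; 1->0 ok
  pos 22: y in {2,3}, choose 2; 0->2 ok
  pos 23: x in {0,1}, choose 1; 2->1 ok

0,2,2,1,2,0,3,1,2,1,2,0,3,1,2,1,0,2,1,2,1,0,2,1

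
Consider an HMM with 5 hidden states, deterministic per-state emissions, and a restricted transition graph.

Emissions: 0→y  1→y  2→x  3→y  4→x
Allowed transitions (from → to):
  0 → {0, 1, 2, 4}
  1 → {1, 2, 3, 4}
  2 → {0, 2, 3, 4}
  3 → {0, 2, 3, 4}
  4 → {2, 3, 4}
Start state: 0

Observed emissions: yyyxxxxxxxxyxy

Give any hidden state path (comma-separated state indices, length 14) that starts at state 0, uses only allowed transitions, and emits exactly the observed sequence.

0,1,1,2,4,4,4,4,2,2,4,3,2,3

  [0] y  {0,1,3}  => 0  start
  [1] y  {0,1,3}  => 1  0->1 ok
  [2] y  {0,1,3}  => 1  1->1 ok
  [3] x  {2,4}  => 2  1->2 ok
  [4] x  {2,4}  => 4  2->4 ok
  [5] x  {2,4}  => 4  4->4 ok
  [6] x  {2,4}  => 4  4->4 ok
  [7] x  {2,4}  => 4  4->4 ok
  [8] x  {2,4}  => 2  4->2 ok
  [9] x  {2,4}  => 2  2->2 ok
  [10] x  {2,4}  => 4  2->4 ok
  [11] y  {0,1,3}  => 3  4->3 ok
  [12] x  {2,4}  => 2  3->2 ok
  [13] y  {0,1,3}  => 3  2->3 ok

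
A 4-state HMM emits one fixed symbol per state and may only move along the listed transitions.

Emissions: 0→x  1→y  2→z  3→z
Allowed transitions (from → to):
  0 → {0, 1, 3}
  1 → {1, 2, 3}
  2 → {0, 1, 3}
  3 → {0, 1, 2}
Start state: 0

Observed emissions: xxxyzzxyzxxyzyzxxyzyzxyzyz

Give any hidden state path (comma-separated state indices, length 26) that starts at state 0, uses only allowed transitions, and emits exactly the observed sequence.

  pos 0: x in {0}, choose 0; start
  pos 1: x in {0}, choose 0; 0->0 ok
  pos 2: x in {0}, choose 0; 0->0 ok
  pos 3: y in {1}, choose 1; 0->1 ok
  pos 4: z in {2,3}, choose 2; 1->2 ok
  pos 5: z in {2,3}, choose 3; 2->3 ok
  pos 6: x in {0}, choose 0; 3->0 ok
  pos 7: y in {1}, choose 1; 0->1 ok
  pos 8: z in {2,3}, choose 3; 1->3 ok
  pos 9: x in {0}, choose 0; 3->0 ok
  pos 10: x in {0}, choose 0; 0->0 ok
  pos 11: y in {1}, choose 1; 0->1 ok
  pos 12: z in {2,3}, choose 2; 1->2 ok
  pos 13: y in {1}, choose 1; 2->1 ok
  pos 14: z in {2,3}, choose 3; 1->3 ok
  pos 15: x in {0}, choose 0; 3->0 ok
  pos 16: x in {0}, choose 0; 0->0 ok
  pos 17: y in {1}, choose 1; 0->1 ok
  pos 18: z in {2,3}, choose 2; 1->2 ok
  pos 19: y in {1}, choose 1; 2->1 ok
  pos 20: z in {2,3}, choose 3; 1->3 ok
  pos 21: x in {0}, choose 0; 3->0 ok
  pos 22: y in {1}, choose 1; 0->1 ok
  pos 23: z in {2,3}, choose 2; 1->2 ok
  pos 24: y in {1}, choose 1; 2->1 ok
  pos 25: z in {2,3}, choose 2; 1->2 ok

0,0,0,1,2,3,0,1,3,0,0,1,2,1,3,0,0,1,2,1,3,0,1,2,1,2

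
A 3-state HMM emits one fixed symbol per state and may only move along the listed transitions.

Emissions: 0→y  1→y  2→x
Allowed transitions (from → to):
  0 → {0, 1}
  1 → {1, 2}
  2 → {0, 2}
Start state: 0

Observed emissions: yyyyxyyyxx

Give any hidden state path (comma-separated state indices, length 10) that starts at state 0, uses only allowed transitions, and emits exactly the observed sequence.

  [0] y  {0,1}  => 0  start
  [1] y  {0,1}  => 0  0->0 ok
  [2] y  {0,1}  => 1  0->1 ok
  [3] y  {0,1}  => 1  1->1 ok
  [4] x  {2}  => 2  1->2 ok
  [5] y  {0,1}  => 0  2->0 ok
  [6] y  {0,1}  => 1  0->1 ok
  [7] y  {0,1}  => 1  1->1 ok
  [8] x  {2}  => 2  1->2 ok
  [9] x  {2}  => 2  2->2 ok

0,0,1,1,2,0,1,1,2,2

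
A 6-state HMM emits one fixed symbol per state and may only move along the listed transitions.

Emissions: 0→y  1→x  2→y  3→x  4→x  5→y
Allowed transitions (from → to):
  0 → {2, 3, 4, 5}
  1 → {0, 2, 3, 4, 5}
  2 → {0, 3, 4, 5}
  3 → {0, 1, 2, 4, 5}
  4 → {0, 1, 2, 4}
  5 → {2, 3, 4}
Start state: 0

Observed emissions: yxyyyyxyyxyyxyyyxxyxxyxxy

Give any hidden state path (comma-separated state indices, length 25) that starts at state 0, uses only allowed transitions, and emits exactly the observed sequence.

  [0] y  {0,2,5}  => 0  start
  [1] x  {1,3,4}  => 3  0->3 ok
  [2] y  {0,2,5}  => 5  3->5 ok
  [3] y  {0,2,5}  => 2  5->2 ok
  [4] y  {0,2,5}  => 0  2->0 ok
  [5] y  {0,2,5}  => 5  0->5 ok
  [6] x  {1,3,4}  => 4  5->4 ok
  [7] y  {0,2,5}  => 0  4->0 ok
  [8] y  {0,2,5}  => 2  0->2 ok
  [9] x  {1,3,4}  => 3  2->3 ok
  [10] y  {0,2,5}  => 2  3->2 ok
  [11] y  {0,2,5}  => 5  2->5 ok
  [12] x  {1,3,4}  => 4  5->4 ok
  [13] y  {0,2,5}  => 0  4->0 ok
  [14] y  {0,2,5}  => 2  0->2 ok
  [15] y  {0,2,5}  => 5  2->5 ok
  [16] x  {1,3,4}  => 3  5->3 ok
  [17] x  {1,3,4}  => 1  3->1 ok
  [18] y  {0,2,5}  => 5  1->5 ok
  [19] x  {1,3,4}  => 4  5->4 ok
  [20] x  {1,3,4}  => 1  4->1 ok
  [21] y  {0,2,5}  => 2  1->2 ok
  [22] x  {1,3,4}  => 4  2->4 ok
  [23] x  {1,3,4}  => 4  4->4 ok
  [24] y  {0,2,5}  => 0  4->0 ok

0,3,5,2,0,5,4,0,2,3,2,5,4,0,2,5,3,1,5,4,1,2,4,4,0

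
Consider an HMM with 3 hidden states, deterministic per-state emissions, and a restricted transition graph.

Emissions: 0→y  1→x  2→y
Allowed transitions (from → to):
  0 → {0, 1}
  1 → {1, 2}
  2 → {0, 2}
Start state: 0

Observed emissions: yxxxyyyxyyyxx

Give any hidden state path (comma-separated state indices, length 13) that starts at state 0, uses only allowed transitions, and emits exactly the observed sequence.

0,1,1,1,2,2,0,1,2,2,0,1,1

  pos 0: y in {0,2}, choose 0; start
  pos 1: x in {1}, choose 1; 0->1 ok
  pos 2: x in {1}, choose 1; 1->1 ok
  pos 3: x in {1}, choose 1; 1->1 ok
  pos 4: y in {0,2}, choose 2; 1->2 ok
  pos 5: y in {0,2}, choose 2; 2->2 ok
  pos 6: y in {0,2}, choose 0; 2->0 ok
  pos 7: x in {1}, choose 1; 0->1 ok
  pos 8: y in {0,2}, choose 2; 1->2 ok
  pos 9: y in {0,2}, choose 2; 2->2 ok
  pos 10: y in {0,2}, choose 0; 2->0 ok
  pos 11: x in {1}, choose 1; 0->1 ok
  pos 12: x in {1}, choose 1; 1->1 ok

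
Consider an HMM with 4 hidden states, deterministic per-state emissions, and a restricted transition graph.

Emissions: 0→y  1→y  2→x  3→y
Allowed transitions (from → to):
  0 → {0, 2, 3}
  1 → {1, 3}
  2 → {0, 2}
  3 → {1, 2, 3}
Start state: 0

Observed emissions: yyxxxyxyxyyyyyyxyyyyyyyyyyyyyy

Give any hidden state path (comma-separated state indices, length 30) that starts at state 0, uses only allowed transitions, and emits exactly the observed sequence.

  0: obs=y cand={0,1,3} pick 0 [start]
  1: obs=y cand={0,1,3} pick 0 [0->0 ok]
  2: obs=x cand={2} pick 2 [0->2 ok]
  3: obs=x cand={2} pick 2 [2->2 ok]
  4: obs=x cand={2} pick 2 [2->2 ok]
  5: obs=y cand={0,1,3} pick 0 [2->0 ok]
  6: obs=x cand={2} pick 2 [0->2 ok]
  7: obs=y cand={0,1,3} pick 0 [2->0 ok]
  8: obs=x cand={2} pick 2 [0->2 ok]
  9: obs=y cand={0,1,3} pick 0 [2->0 ok]
  10: obs=y cand={0,1,3} pick 3 [0->3 ok]
  11: obs=y cand={0,1,3} pick 1 [3->1 ok]
  12: obs=y cand={0,1,3} pick 1 [1->1 ok]
  13: obs=y cand={0,1,3} pick 3 [1->3 ok]
  14: obs=y cand={0,1,3} pick 3 [3->3 ok]
  15: obs=x cand={2} pick 2 [3->2 ok]
  16: obs=y cand={0,1,3} pick 0 [2->0 ok]
  17: obs=y cand={0,1,3} pick 3 [0->3 ok]
  18: obs=y cand={0,1,3} pick 1 [3->1 ok]
  19: obs=y cand={0,1,3} pick 1 [1->1 ok]
  20: obs=y cand={0,1,3} pick 1 [1->1 ok]
  21: obs=y cand={0,1,3} pick 3 [1->3 ok]
  22: obs=y cand={0,1,3} pick 3 [3->3 ok]
  23: obs=y cand={0,1,3} pick 3 [3->3 ok]
  24: obs=y cand={0,1,3} pick 1 [3->1 ok]
  25: obs=y cand={0,1,3} pick 1 [1->1 ok]
  26: obs=y cand={0,1,3} pick 3 [1->3 ok]
  27: obs=y cand={0,1,3} pick 3 [3->3 ok]
  28: obs=y cand={0,1,3} pick 3 [3->3 ok]
  29: obs=y cand={0,1,3} pick 3 [3->3 ok]

0,0,2,2,2,0,2,0,2,0,3,1,1,3,3,2,0,3,1,1,1,3,3,3,1,1,3,3,3,3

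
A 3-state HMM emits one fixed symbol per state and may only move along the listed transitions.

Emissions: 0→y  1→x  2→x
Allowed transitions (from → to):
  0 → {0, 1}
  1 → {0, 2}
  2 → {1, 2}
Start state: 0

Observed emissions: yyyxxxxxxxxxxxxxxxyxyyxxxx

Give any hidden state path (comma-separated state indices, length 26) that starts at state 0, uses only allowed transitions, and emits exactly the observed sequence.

  [0] y  {0}  => 0  start
  [1] y  {0}  => 0  0->0 ok
  [2] y  {0}  => 0  0->0 ok
  [3] x  {1,2}  => 1  0->1 ok
  [4] x  {1,2}  => 2  1->2 ok
  [5] x  {1,2}  => 1  2->1 ok
  [6] x  {1,2}  => 2  1->2 ok
  [7] x  {1,2}  => 1  2->1 ok
  [8] x  {1,2}  => 2  1->2 ok
  [9] x  {1,2}  => 1  2->1 ok
  [10] x  {1,2}  => 2  1->2 ok
  [11] x  {1,2}  => 2  2->2 ok
  [12] x  {1,2}  => 2  2->2 ok
  [13] x  {1,2}  => 1  2->1 ok
  [14] x  {1,2}  => 2  1->2 ok
  [15] x  {1,2}  => 2  2->2 ok
  [16] x  {1,2}  => 2  2->2 ok
  [17] x  {1,2}  => 1  2->1 ok
  [18] y  {0}  => 0  1->0 ok
  [19] x  {1,2}  => 1  0->1 ok
  [20] y  {0}  => 0  1->0 ok
  [21] y  {0}  => 0  0->0 ok
  [22] x  {1,2}  => 1  0->1 ok
  [23] x  {1,2}  => 2  1->2 ok
  [24] x  {1,2}  => 2  2->2 ok
  [25] x  {1,2}  => 2  2->2 ok

0,0,0,1,2,1,2,1,2,1,2,2,2,1,2,2,2,1,0,1,0,0,1,2,2,2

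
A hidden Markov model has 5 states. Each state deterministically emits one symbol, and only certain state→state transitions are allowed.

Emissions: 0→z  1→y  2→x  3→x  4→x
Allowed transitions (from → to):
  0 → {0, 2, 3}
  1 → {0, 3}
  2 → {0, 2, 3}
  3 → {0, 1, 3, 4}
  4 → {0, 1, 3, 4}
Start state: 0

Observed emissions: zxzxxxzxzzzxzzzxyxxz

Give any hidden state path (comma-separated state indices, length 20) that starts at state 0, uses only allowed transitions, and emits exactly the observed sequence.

  0: obs=z cand={0} pick 0 [start]
  1: obs=x cand={2,3,4} pick 2 [0->2 ok]
  2: obs=z cand={0} pick 0 [2->0 ok]
  3: obs=x cand={2,3,4} pick 2 [0->2 ok]
  4: obs=x cand={2,3,4} pick 3 [2->3 ok]
  5: obs=x cand={2,3,4} pick 4 [3->4 ok]
  6: obs=z cand={0} pick 0 [4->0 ok]
  7: obs=x cand={2,3,4} pick 3 [0->3 ok]
  8: obs=z cand={0} pick 0 [3->0 ok]
  9: obs=z cand={0} pick 0 [0->0 ok]
  10: obs=z cand={0} pick 0 [0->0 ok]
  11: obs=x cand={2,3,4} pick 3 [0->3 ok]
  12: obs=z cand={0} pick 0 [3->0 ok]
  13: obs=z cand={0} pick 0 [0->0 ok]
  14: obs=z cand={0} pick 0 [0->0 ok]
  15: obs=x cand={2,3,4} pick 3 [0->3 ok]
  16: obs=y cand={1} pick 1 [3->1 ok]
  17: obs=x cand={2,3,4} pick 3 [1->3 ok]
  18: obs=x cand={2,3,4} pick 3 [3->3 ok]
  19: obs=z cand={0} pick 0 [3->0 ok]

0,2,0,2,3,4,0,3,0,0,0,3,0,0,0,3,1,3,3,0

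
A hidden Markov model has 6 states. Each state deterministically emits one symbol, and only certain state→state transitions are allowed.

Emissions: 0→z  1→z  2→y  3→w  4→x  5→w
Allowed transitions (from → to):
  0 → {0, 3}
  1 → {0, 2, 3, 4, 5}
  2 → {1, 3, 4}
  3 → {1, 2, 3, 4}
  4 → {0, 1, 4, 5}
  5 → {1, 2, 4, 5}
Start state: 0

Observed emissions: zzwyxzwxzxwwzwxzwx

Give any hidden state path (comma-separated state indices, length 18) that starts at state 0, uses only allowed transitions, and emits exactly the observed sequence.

0,0,3,2,4,1,5,4,1,4,5,5,1,5,4,1,3,4

  pos 0: z in {0,1}, choose 0; start
  pos 1: z in {0,1}, choose 0; 0->0 ok
  pos 2: w in {3,5}, choose 3; 0->3 ok
  pos 3: y in {2}, choose 2; 3->2 ok
  pos 4: x in {4}, choose 4; 2->4 ok
  pos 5: z in {0,1}, choose 1; 4->1 ok
  pos 6: w in {3,5}, choose 5; 1->5 ok
  pos 7: x in {4}, choose 4; 5->4 ok
  pos 8: z in {0,1}, choose 1; 4->1 ok
  pos 9: x in {4}, choose 4; 1->4 ok
  pos 10: w in {3,5}, choose 5; 4->5 ok
  pos 11: w in {3,5}, choose 5; 5->5 ok
  pos 12: z in {0,1}, choose 1; 5->1 ok
  pos 13: w in {3,5}, choose 5; 1->5 ok
  pos 14: x in {4}, choose 4; 5->4 ok
  pos 15: z in {0,1}, choose 1; 4->1 ok
  pos 16: w in {3,5}, choose 3; 1->3 ok
  pos 17: x in {4}, choose 4; 3->4 ok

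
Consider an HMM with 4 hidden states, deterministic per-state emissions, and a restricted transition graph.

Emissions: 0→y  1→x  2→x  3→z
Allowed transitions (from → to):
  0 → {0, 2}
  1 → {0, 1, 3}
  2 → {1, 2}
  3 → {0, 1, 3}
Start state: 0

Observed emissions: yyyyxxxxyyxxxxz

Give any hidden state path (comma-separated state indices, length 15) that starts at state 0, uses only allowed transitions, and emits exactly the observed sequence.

0,0,0,0,2,2,1,1,0,0,2,2,2,1,3

  0: obs=y cand={0} pick 0 [start]
  1: obs=y cand={0} pick 0 [0->0 ok]
  2: obs=y cand={0} pick 0 [0->0 ok]
  3: obs=y cand={0} pick 0 [0->0 ok]
  4: obs=x cand={1,2} pick 2 [0->2 ok]
  5: obs=x cand={1,2} pick 2 [2->2 ok]
  6: obs=x cand={1,2} pick 1 [2->1 ok]
  7: obs=x cand={1,2} pick 1 [1->1 ok]
  8: obs=y cand={0} pick 0 [1->0 ok]
  9: obs=y cand={0} pick 0 [0->0 ok]
  10: obs=x cand={1,2} pick 2 [0->2 ok]
  11: obs=x cand={1,2} pick 2 [2->2 ok]
  12: obs=x cand={1,2} pick 2 [2->2 ok]
  13: obs=x cand={1,2} pick 1 [2->1 ok]
  14: obs=z cand={3} pick 3 [1->3 ok]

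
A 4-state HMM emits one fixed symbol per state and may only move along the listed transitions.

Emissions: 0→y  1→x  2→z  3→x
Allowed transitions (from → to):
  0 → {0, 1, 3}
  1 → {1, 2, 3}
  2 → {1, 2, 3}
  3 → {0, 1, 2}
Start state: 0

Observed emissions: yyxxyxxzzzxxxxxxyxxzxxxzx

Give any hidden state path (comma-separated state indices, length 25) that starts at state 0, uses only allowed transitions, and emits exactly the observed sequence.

0,0,1,3,0,1,3,2,2,2,1,3,1,1,1,3,0,1,1,2,1,3,1,2,3

  0: obs=y cand={0} pick 0 [start]
  1: obs=y cand={0} pick 0 [0->0 ok]
  2: obs=x cand={1,3} pick 1 [0->1 ok]
  3: obs=x cand={1,3} pick 3 [1->3 ok]
  4: obs=y cand={0} pick 0 [3->0 ok]
  5: obs=x cand={1,3} pick 1 [0->1 ok]
  6: obs=x cand={1,3} pick 3 [1->3 ok]
  7: obs=z cand={2} pick 2 [3->2 ok]
  8: obs=z cand={2} pick 2 [2->2 ok]
  9: obs=z cand={2} pick 2 [2->2 ok]
  10: obs=x cand={1,3} pick 1 [2->1 ok]
  11: obs=x cand={1,3} pick 3 [1->3 ok]
  12: obs=x cand={1,3} pick 1 [3->1 ok]
  13: obs=x cand={1,3} pick 1 [1->1 ok]
  14: obs=x cand={1,3} pick 1 [1->1 ok]
  15: obs=x cand={1,3} pick 3 [1->3 ok]
  16: obs=y cand={0} pick 0 [3->0 ok]
  17: obs=x cand={1,3} pick 1 [0->1 ok]
  18: obs=x cand={1,3} pick 1 [1->1 ok]
  19: obs=z cand={2} pick 2 [1->2 ok]
  20: obs=x cand={1,3} pick 1 [2->1 ok]
  21: obs=x cand={1,3} pick 3 [1->3 ok]
  22: obs=x cand={1,3} pick 1 [3->1 ok]
  23: obs=z cand={2} pick 2 [1->2 ok]
  24: obs=x cand={1,3} pick 3 [2->3 ok]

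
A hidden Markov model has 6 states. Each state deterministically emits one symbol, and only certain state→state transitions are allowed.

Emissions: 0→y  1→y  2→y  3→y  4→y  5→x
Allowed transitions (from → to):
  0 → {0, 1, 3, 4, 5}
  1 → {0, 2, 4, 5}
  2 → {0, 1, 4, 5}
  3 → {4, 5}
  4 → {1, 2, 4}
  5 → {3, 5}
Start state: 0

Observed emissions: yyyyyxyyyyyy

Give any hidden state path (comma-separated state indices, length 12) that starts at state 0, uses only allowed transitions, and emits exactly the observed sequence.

0,0,3,4,2,5,3,4,2,4,2,0

  0: obs=y cand={0,1,2,3,4} pick 0 [start]
  1: obs=y cand={0,1,2,3,4} pick 0 [0->0 ok]
  2: obs=y cand={0,1,2,3,4} pick 3 [0->3 ok]
  3: obs=y cand={0,1,2,3,4} pick 4 [3->4 ok]
  4: obs=y cand={0,1,2,3,4} pick 2 [4->2 ok]
  5: obs=x cand={5} pick 5 [2->5 ok]
  6: obs=y cand={0,1,2,3,4} pick 3 [5->3 ok]
  7: obs=y cand={0,1,2,3,4} pick 4 [3->4 ok]
  8: obs=y cand={0,1,2,3,4} pick 2 [4->2 ok]
  9: obs=y cand={0,1,2,3,4} pick 4 [2->4 ok]
  10: obs=y cand={0,1,2,3,4} pick 2 [4->2 ok]
  11: obs=y cand={0,1,2,3,4} pick 0 [2->0 ok]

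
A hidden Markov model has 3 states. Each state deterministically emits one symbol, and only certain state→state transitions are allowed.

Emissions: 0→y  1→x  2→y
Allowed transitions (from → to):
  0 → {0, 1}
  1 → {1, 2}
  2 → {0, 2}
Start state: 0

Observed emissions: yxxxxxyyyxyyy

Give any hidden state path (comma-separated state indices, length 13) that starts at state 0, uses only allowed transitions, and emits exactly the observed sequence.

  pos 0: y in {0,2}, choose 0; start
  pos 1: x in {1}, choose 1; 0->1 ok
  pos 2: x in {1}, choose 1; 1->1 ok
  pos 3: x in {1}, choose 1; 1->1 ok
  pos 4: x in {1}, choose 1; 1->1 ok
  pos 5: x in {1}, choose 1; 1->1 ok
  pos 6: y in {0,2}, choose 2; 1->2 ok
  pos 7: y in {0,2}, choose 2; 2->2 ok
  pos 8: y in {0,2}, choose 0; 2->0 ok
  pos 9: x in {1}, choose 1; 0->1 ok
  pos 10: y in {0,2}, choose 2; 1->2 ok
  pos 11: y in {0,2}, choose 2; 2->2 ok
  pos 12: y in {0,2}, choose 2; 2->2 ok

0,1,1,1,1,1,2,2,0,1,2,2,2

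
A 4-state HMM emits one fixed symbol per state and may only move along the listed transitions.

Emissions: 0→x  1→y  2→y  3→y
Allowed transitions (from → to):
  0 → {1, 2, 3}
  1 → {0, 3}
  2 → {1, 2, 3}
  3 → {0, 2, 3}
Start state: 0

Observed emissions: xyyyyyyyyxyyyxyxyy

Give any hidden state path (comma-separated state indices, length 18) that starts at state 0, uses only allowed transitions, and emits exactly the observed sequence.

0,3,2,3,3,2,3,2,1,0,1,3,3,0,3,0,3,2

  t0 'x' -> {0}, take 0 (start)
  t1 'y' -> {1,2,3}, take 3 (0->3 ok)
  t2 'y' -> {1,2,3}, take 2 (3->2 ok)
  t3 'y' -> {1,2,3}, take 3 (2->3 ok)
  t4 'y' -> {1,2,3}, take 3 (3->3 ok)
  t5 'y' -> {1,2,3}, take 2 (3->2 ok)
  t6 'y' -> {1,2,3}, take 3 (2->3 ok)
  t7 'y' -> {1,2,3}, take 2 (3->2 ok)
  t8 'y' -> {1,2,3}, take 1 (2->1 ok)
  t9 'x' -> {0}, take 0 (1->0 ok)
  t10 'y' -> {1,2,3}, take 1 (0->1 ok)
  t11 'y' -> {1,2,3}, take 3 (1->3 ok)
  t12 'y' -> {1,2,3}, take 3 (3->3 ok)
  t13 'x' -> {0}, take 0 (3->0 ok)
  t14 'y' -> {1,2,3}, take 3 (0->3 ok)
  t15 'x' -> {0}, take 0 (3->0 ok)
  t16 'y' -> {1,2,3}, take 3 (0->3 ok)
  t17 'y' -> {1,2,3}, take 2 (3->2 ok)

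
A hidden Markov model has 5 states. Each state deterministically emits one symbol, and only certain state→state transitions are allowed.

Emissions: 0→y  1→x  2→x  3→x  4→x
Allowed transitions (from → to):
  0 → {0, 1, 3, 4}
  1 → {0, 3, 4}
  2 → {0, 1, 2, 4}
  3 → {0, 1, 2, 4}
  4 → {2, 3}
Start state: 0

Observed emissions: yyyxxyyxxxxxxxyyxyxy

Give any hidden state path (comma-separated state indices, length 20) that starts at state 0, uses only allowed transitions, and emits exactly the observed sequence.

  pos 0: y in {0}, choose 0; start
  pos 1: y in {0}, choose 0; 0->0 ok
  pos 2: y in {0}, choose 0; 0->0 ok
  pos 3: x in {1,2,3,4}, choose 1; 0->1 ok
  pos 4: x in {1,2,3,4}, choose 3; 1->3 ok
  pos 5: y in {0}, choose 0; 3->0 ok
  pos 6: y in {0}, choose 0; 0->0 ok
  pos 7: x in {1,2,3,4}, choose 3; 0->3 ok
  pos 8: x in {1,2,3,4}, choose 2; 3->2 ok
  pos 9: x in {1,2,3,4}, choose 1; 2->1 ok
  pos 10: x in {1,2,3,4}, choose 3; 1->3 ok
  pos 11: x in {1,2,3,4}, choose 1; 3->1 ok
  pos 12: x in {1,2,3,4}, choose 4; 1->4 ok
  pos 13: x in {1,2,3,4}, choose 3; 4->3 ok
  pos 14: y in {0}, choose 0; 3->0 ok
  pos 15: y in {0}, choose 0; 0->0 ok
  pos 16: x in {1,2,3,4}, choose 1; 0->1 ok
  pos 17: y in {0}, choose 0; 1->0 ok
  pos 18: x in {1,2,3,4}, choose 1; 0->1 ok
  pos 19: y in {0}, choose 0; 1->0 ok

0,0,0,1,3,0,0,3,2,1,3,1,4,3,0,0,1,0,1,0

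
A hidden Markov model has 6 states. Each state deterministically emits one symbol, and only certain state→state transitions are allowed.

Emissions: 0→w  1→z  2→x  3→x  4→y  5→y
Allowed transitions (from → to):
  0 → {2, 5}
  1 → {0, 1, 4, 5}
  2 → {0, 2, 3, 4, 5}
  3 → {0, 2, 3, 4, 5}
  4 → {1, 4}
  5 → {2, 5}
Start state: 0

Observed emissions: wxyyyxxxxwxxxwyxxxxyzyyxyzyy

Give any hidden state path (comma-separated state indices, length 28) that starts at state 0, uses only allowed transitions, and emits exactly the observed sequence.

0,2,5,5,5,2,2,3,3,0,2,3,2,0,5,2,3,2,2,4,1,5,5,2,4,1,5,5

  t0 'w' -> {0}, take 0 (start)
  t1 'x' -> {2,3}, take 2 (0->2 ok)
  t2 'y' -> {4,5}, take 5 (2->5 ok)
  t3 'y' -> {4,5}, take 5 (5->5 ok)
  t4 'y' -> {4,5}, take 5 (5->5 ok)
  t5 'x' -> {2,3}, take 2 (5->2 ok)
  t6 'x' -> {2,3}, take 2 (2->2 ok)
  t7 'x' -> {2,3}, take 3 (2->3 ok)
  t8 'x' -> {2,3}, take 3 (3->3 ok)
  t9 'w' -> {0}, take 0 (3->0 ok)
  t10 'x' -> {2,3}, take 2 (0->2 ok)
  t11 'x' -> {2,3}, take 3 (2->3 ok)
  t12 'x' -> {2,3}, take 2 (3->2 ok)
  t13 'w' -> {0}, take 0 (2->0 ok)
  t14 'y' -> {4,5}, take 5 (0->5 ok)
  t15 'x' -> {2,3}, take 2 (5->2 ok)
  t16 'x' -> {2,3}, take 3 (2->3 ok)
  t17 'x' -> {2,3}, take 2 (3->2 ok)
  t18 'x' -> {2,3}, take 2 (2->2 ok)
  t19 'y' -> {4,5}, take 4 (2->4 ok)
  t20 'z' -> {1}, take 1 (4->1 ok)
  t21 'y' -> {4,5}, take 5 (1->5 ok)
  t22 'y' -> {4,5}, take 5 (5->5 ok)
  t23 'x' -> {2,3}, take 2 (5->2 ok)
  t24 'y' -> {4,5}, take 4 (2->4 ok)
  t25 'z' -> {1}, take 1 (4->1 ok)
  t26 'y' -> {4,5}, take 5 (1->5 ok)
  t27 'y' -> {4,5}, take 5 (5->5 ok)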